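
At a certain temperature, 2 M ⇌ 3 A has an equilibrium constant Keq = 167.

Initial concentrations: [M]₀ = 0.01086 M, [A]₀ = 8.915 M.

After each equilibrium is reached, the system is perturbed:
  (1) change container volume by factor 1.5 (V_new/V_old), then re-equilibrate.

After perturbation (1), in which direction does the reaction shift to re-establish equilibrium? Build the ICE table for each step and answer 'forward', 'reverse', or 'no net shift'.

Q₀ = 6.0076e+06 vs Keq = 167 ⇒ Q>K, reverse
Step 1:
                   M          A
  Initial    0.01086      8.915
  Change       1.377     -2.065
  Equil        1.387       6.85
  solve Keq expr → x = -0.6883; check Q = 167
Then change container volume by factor 1.5 (V_new/V_old).
Step 2:
                   M          A
  Initial     0.9249      4.567
  Change     -0.1234      0.185
  Equil       0.8016      4.752
  solve Keq expr → x = 0.06168; check Q = 167

Direction: forward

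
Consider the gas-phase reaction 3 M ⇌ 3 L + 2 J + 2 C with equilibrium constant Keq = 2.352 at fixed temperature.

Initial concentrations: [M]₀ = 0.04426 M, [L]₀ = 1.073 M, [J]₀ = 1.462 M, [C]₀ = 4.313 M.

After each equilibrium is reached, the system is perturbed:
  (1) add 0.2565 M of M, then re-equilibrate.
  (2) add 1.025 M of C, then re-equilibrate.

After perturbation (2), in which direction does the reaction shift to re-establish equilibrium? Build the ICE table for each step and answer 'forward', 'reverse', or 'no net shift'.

Direction: reverse

Q₀ = 5.6652e+05 vs Keq = 2.352 ⇒ Q>K, reverse
Step 1:
                  M         L         J         C
  init      0.04426     1.073     1.462     4.313
  Δ          0.6822   -0.6822   -0.4548   -0.4548
  eq         0.7264    0.3908     1.007     3.858
  solve Keq expr → x = -0.2274; check Q = 2.352
Then add 0.2565 M of M.
Step 2:
                  M         L         J         C
  init       0.9829    0.3908     1.007     3.858
  Δ        -0.07675   0.07675   0.05116   0.05116
  eq         0.9062    0.4676     1.058     3.909
  solve Keq expr → x = 0.02558; check Q = 2.352
Then add 1.025 M of C.
Step 3:
                  M         L         J         C
  init       0.9062    0.4676     1.058     4.934
  Δ         0.04051  -0.04051    -0.027    -0.027
  eq         0.9467    0.4271     1.031     4.907
  solve Keq expr → x = -0.0135; check Q = 2.352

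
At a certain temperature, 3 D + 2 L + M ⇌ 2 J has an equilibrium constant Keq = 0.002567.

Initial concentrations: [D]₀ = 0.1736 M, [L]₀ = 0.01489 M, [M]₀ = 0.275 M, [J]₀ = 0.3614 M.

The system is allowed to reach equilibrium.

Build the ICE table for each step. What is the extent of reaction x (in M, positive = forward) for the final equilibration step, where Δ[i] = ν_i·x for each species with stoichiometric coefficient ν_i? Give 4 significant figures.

x = -0.177 M

Q₀ = 4.0945e+05 vs Keq = 0.002567 ⇒ Q>K, reverse
Step 1:
                  D         L         M         J
  init       0.1736   0.01489     0.275    0.3614
  Δ           0.531     0.354     0.177    -0.354
  eq         0.7046    0.3689     0.452   0.00743
  solve Keq expr → x = -0.177; check Q = 0.002567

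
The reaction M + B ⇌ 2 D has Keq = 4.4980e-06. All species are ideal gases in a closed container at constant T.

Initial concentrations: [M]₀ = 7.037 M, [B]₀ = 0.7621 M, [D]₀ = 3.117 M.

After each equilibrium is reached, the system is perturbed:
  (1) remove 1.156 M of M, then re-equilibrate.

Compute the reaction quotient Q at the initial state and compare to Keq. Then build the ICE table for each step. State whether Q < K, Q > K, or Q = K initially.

Q₀ = 1.812; Q > K (proceeds reverse)

Q₀ = 1.812 vs Keq = 4.4980e-06 ⇒ Q>K, reverse
Step 1:
                    M           B           D
  init          7.037      0.7621       3.117
  Δ             1.554       1.554      -3.108
  eq            8.591       2.316     0.00946
  solve Keq expr → x = -1.554; check Q = 4.4980e-06
Then remove 1.156 M of M.
Step 2:
                    M           B           D
  init          7.435       2.316     0.00946
  Δ        3.2932e-04  3.2932e-04 -6.5864e-04
  eq            7.435       2.316    0.008801
  solve Keq expr → x = -3.2932e-04; check Q = 4.4980e-06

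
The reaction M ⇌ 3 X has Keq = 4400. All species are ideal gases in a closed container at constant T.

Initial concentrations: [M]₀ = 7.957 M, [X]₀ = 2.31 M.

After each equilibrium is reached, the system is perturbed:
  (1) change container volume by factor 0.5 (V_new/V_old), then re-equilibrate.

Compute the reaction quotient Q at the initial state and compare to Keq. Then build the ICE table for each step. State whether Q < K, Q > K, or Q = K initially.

Q₀ = 1.549; Q < K (proceeds forward)

Q₀ = 1.549 vs Keq = 4400 ⇒ Q<K, forward
Step 1:
                  M         X
  Initial     7.957      2.31
  Change     -6.029     18.09
  Equil       1.928      20.4
  solve Keq expr → x = 6.029; check Q = 4400
Then change container volume by factor 0.5 (V_new/V_old).
Step 2:
                  M         X
  Initial     3.857     40.79
  Change      3.147    -9.441
  Equil       7.004     31.35
  solve Keq expr → x = -3.147; check Q = 4400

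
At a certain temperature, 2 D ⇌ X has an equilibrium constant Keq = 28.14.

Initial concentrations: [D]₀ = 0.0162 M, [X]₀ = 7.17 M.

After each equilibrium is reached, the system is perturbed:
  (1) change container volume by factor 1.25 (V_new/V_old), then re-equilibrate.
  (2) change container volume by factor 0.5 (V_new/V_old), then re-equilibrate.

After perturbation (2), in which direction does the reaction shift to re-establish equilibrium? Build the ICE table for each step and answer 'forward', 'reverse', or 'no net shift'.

Q₀ = 2.7321e+04 vs Keq = 28.14 ⇒ Q>K, reverse
Step 1:
                    D           X
  init         0.0162        7.17
  Δ            0.4801       -0.24
  eq           0.4963        6.93
  solve Keq expr → x = -0.24; check Q = 28.14
Then change container volume by factor 1.25 (V_new/V_old).
Step 2:
                    D           X
  init          0.397       5.544
  Δ           0.04594    -0.02297
  eq           0.4429       5.521
  solve Keq expr → x = -0.02297; check Q = 28.14
Then change container volume by factor 0.5 (V_new/V_old).
Step 3:
                    D           X
  init         0.8859       11.04
  Δ           -0.2559      0.1279
  eq             0.63       11.17
  solve Keq expr → x = 0.1279; check Q = 28.14

Direction: forward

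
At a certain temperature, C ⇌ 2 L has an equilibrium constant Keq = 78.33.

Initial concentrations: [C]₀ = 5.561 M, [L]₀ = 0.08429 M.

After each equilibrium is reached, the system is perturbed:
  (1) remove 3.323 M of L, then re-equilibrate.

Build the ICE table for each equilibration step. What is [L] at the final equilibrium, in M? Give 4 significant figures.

Q₀ = 0.001278 vs Keq = 78.33 ⇒ Q<K, forward
Step 1:
                  C         L
  Initial     5.561   0.08429
  Change     -4.505      9.01
  Equil       1.056     9.094
  solve Keq expr → x = 4.505; check Q = 78.33
Then remove 3.323 M of L.
Step 2:
                  C         L
  Initial     1.056     5.771
  Change    -0.4781    0.9562
  Equil      0.5778     6.728
  solve Keq expr → x = 0.4781; check Q = 78.33

[L]_eq = 6.728 M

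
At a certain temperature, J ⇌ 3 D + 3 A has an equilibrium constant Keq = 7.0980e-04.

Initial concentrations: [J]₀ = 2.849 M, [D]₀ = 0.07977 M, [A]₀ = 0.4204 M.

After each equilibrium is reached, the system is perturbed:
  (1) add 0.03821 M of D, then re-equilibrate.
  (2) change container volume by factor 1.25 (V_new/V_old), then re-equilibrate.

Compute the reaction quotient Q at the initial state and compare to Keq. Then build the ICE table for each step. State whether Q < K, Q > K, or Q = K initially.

Q₀ = 1.3238e-05; Q < K (proceeds forward)

Q₀ = 1.3238e-05 vs Keq = 7.0980e-04 ⇒ Q<K, forward
Step 1:
                   J          D          A
  init         2.849    0.07977     0.4204
  Δ         -0.04777     0.1433     0.1433
  eq           2.801     0.2231     0.5637
  solve Keq expr → x = 0.04777; check Q = 7.0980e-04
Then add 0.03821 M of D.
Step 2:
                   J          D          A
  init         2.801     0.2613     0.5637
  Δ         0.008939   -0.02682   -0.02682
  eq            2.81     0.2345     0.5369
  solve Keq expr → x = -0.008939; check Q = 7.0980e-04
Then change container volume by factor 1.25 (V_new/V_old).
Step 3:
                   J          D          A
  init         2.248     0.1876     0.4295
  Δ         -0.01788    0.05365    0.05365
  eq            2.23     0.2412     0.4832
  solve Keq expr → x = 0.01788; check Q = 7.0980e-04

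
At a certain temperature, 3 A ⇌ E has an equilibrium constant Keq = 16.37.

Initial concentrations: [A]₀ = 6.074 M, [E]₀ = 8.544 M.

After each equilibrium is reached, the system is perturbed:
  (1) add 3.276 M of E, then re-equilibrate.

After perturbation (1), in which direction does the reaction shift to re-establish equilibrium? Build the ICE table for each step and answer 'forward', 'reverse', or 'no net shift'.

Q₀ = 0.03813 vs Keq = 16.37 ⇒ Q<K, forward
Step 1:
                  A         E
  Initial     6.074     8.544
  Change     -5.218     1.739
  Equil      0.8564     10.28
  solve Keq expr → x = 1.739; check Q = 16.37
Then add 3.276 M of E.
Step 2:
                  A         E
  Initial    0.8564     13.56
  Change    0.08207  -0.02736
  Equil      0.9385     13.53
  solve Keq expr → x = -0.02736; check Q = 16.37

Direction: reverse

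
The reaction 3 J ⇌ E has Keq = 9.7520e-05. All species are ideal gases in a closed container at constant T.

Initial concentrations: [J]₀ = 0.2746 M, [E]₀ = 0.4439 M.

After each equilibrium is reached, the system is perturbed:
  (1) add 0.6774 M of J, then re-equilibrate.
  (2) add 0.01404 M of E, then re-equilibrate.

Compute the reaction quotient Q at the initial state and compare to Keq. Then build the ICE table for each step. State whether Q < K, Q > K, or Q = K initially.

Q₀ = 21.44; Q > K (proceeds reverse)

Q₀ = 21.44 vs Keq = 9.7520e-05 ⇒ Q>K, reverse
Step 1:
                  J         E
  I          0.2746    0.4439
  C            1.33   -0.4435
  E           1.605 4.0327e-04
  solve Keq expr → x = -0.4435; check Q = 9.7520e-05
Then add 0.6774 M of J.
Step 2:
                  J         E
  I           2.282 4.0327e-04
  C       -0.002259 7.5293e-04
  E            2.28  0.001156
  solve Keq expr → x = 7.5293e-04; check Q = 9.7520e-05
Then add 0.01404 M of E.
Step 3:
                  J         E
  I            2.28    0.0152
  C         0.04193  -0.01398
  E           2.322  0.001221
  solve Keq expr → x = -0.01398; check Q = 9.7520e-05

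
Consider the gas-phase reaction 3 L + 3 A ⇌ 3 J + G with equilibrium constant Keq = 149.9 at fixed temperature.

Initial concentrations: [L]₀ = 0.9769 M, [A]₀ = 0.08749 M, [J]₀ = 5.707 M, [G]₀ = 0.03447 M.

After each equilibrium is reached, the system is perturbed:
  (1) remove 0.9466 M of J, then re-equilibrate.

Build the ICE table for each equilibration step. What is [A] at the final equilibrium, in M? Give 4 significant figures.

[A]_eq = 0.1669 M

Q₀ = 1.0262e+04 vs Keq = 149.9 ⇒ Q>K, reverse
Step 1:
                   L          A          J          G
  init        0.9769    0.08749      5.707    0.03447
  Δ          0.08715    0.08715   -0.08715   -0.02905
  eq           1.064     0.1746       5.62   0.005419
  solve Keq expr → x = -0.02905; check Q = 149.9
Then remove 0.9466 M of J.
Step 2:
                   L          A          J          G
  init         1.064     0.1746      4.673   0.005419
  Δ        -0.007758  -0.007758   0.007758   0.002586
  eq           1.056     0.1669      4.681   0.008005
  solve Keq expr → x = 0.002586; check Q = 149.9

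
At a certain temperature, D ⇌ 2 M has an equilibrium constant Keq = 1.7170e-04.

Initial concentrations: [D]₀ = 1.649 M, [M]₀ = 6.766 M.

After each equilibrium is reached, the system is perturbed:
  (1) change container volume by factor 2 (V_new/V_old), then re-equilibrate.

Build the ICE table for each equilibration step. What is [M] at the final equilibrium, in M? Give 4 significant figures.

Q₀ = 27.76 vs Keq = 1.7170e-04 ⇒ Q>K, reverse
Step 1:
                  D         M
  init        1.649     6.766
  Δ           3.368    -6.737
  eq          5.017   0.02935
  solve Keq expr → x = -3.368; check Q = 1.7170e-04
Then change container volume by factor 2 (V_new/V_old).
Step 2:
                  D         M
  init        2.509   0.01468
  Δ       -0.003033  0.006066
  eq          2.506   0.02074
  solve Keq expr → x = 0.003033; check Q = 1.7170e-04

[M]_eq = 0.02074 M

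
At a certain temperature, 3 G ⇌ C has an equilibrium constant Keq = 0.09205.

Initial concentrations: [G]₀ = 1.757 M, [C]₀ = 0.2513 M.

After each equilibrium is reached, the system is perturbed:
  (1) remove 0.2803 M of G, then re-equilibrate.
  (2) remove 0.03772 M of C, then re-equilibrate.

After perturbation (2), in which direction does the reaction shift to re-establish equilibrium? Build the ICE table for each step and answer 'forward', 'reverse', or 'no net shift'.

Q₀ = 0.04633 vs Keq = 0.09205 ⇒ Q<K, forward
Step 1:
                   G          C
  init         1.757     0.2513
  Δ          -0.2298    0.07659
  eq           1.527     0.3279
  solve Keq expr → x = 0.07659; check Q = 0.09205
Then remove 0.2803 M of G.
Step 2:
                   G          C
  init         1.247     0.3279
  Δ           0.1805   -0.06017
  eq           1.427     0.2677
  solve Keq expr → x = -0.06017; check Q = 0.09205
Then remove 0.03772 M of C.
Step 3:
                   G          C
  init         1.427       0.23
  Δ          -0.0429     0.0143
  eq           1.385     0.2443
  solve Keq expr → x = 0.0143; check Q = 0.09205

Direction: forward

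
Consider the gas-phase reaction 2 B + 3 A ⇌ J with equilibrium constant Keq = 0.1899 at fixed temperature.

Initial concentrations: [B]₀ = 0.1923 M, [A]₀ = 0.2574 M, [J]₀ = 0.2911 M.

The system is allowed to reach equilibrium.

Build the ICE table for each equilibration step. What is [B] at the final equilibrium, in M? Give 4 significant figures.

Q₀ = 461.6 vs Keq = 0.1899 ⇒ Q>K, reverse
Step 1:
                   B          A          J
  init        0.1923     0.2574     0.2911
  Δ           0.4526     0.6789    -0.2263
  eq          0.6449     0.9363    0.06481
  solve Keq expr → x = -0.2263; check Q = 0.1899

[B]_eq = 0.6449 M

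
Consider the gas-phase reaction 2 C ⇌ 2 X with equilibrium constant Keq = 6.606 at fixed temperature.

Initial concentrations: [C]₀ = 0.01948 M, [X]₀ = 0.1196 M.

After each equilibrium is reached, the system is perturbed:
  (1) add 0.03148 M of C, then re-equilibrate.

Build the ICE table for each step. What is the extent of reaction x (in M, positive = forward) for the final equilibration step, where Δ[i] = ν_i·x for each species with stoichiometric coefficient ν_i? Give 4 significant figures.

Q₀ = 37.7 vs Keq = 6.606 ⇒ Q>K, reverse
Step 1:
                  C         X
  init      0.01948    0.1196
  Δ         0.01948  -0.01948
  eq        0.03896    0.1001
  solve Keq expr → x = -0.009738; check Q = 6.606
Then add 0.03148 M of C.
Step 2:
                  C         X
  init      0.07044    0.1001
  Δ        -0.02266   0.02266
  eq        0.04777    0.1228
  solve Keq expr → x = 0.01133; check Q = 6.606

x = 0.01133 M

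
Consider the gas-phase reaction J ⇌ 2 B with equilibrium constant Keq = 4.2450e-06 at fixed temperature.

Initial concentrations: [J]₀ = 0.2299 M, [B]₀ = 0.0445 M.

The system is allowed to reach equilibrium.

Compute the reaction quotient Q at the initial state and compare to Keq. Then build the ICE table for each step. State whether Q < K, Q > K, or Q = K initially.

Q₀ = 0.008614; Q > K (proceeds reverse)

Q₀ = 0.008614 vs Keq = 4.2450e-06 ⇒ Q>K, reverse
Step 1:
                    J           B
  Initial      0.2299      0.0445
  Change      0.02173    -0.04347
  Equil        0.2516    0.001034
  solve Keq expr → x = -0.02173; check Q = 4.2450e-06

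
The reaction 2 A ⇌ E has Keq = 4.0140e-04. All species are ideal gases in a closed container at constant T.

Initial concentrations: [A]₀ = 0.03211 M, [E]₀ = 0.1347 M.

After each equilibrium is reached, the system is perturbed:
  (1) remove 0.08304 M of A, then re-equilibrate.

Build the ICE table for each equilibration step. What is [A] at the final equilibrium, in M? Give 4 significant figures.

Q₀ = 130.6 vs Keq = 4.0140e-04 ⇒ Q>K, reverse
Step 1:
                   A          E
  I          0.03211     0.1347
  C           0.2693    -0.1347
  E           0.3014 3.6473e-05
  solve Keq expr → x = -0.1347; check Q = 4.0140e-04
Then remove 0.08304 M of A.
Step 2:
                   A          E
  I           0.2184 3.6473e-05
  C       3.4642e-05 -1.7321e-05
  E           0.2184 1.9152e-05
  solve Keq expr → x = -1.7321e-05; check Q = 4.0140e-04

[A]_eq = 0.2184 M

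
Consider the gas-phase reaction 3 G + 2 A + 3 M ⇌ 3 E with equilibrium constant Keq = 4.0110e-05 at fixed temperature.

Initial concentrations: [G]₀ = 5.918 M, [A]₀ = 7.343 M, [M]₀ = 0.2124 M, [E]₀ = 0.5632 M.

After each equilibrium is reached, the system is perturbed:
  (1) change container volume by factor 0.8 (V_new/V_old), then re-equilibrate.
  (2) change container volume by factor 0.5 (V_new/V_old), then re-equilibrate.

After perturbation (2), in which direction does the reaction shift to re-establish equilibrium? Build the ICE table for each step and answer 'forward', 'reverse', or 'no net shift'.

Q₀ = 0.001668 vs Keq = 4.0110e-05 ⇒ Q>K, reverse
Step 1:
                  G         A         M         E
  init        5.918     7.343    0.2124    0.5632
  Δ          0.2176     0.145    0.2176   -0.2176
  eq          6.136     7.488      0.43    0.3456
  solve Keq expr → x = -0.07252; check Q = 4.0110e-05
Then change container volume by factor 0.8 (V_new/V_old).
Step 2:
                  G         A         M         E
  init        7.669      9.36    0.5375     0.432
  Δ        -0.08615  -0.05743  -0.08615   0.08615
  eq          7.583     9.303    0.4513    0.5182
  solve Keq expr → x = 0.02872; check Q = 4.0110e-05
Then change container volume by factor 0.5 (V_new/V_old).
Step 3:
                  G         A         M         E
  init        15.17     18.61    0.9026     1.036
  Δ          -0.471    -0.314    -0.471     0.471
  eq           14.7     18.29    0.4316     1.507
  solve Keq expr → x = 0.157; check Q = 4.0110e-05

Direction: forward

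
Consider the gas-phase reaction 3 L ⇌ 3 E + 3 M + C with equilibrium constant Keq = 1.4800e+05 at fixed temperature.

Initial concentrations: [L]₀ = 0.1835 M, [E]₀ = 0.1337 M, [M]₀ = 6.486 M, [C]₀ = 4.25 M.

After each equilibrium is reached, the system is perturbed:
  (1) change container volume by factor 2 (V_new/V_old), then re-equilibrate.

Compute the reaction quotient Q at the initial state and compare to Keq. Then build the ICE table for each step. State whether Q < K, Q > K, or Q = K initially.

Q₀ = 448.5 vs Keq = 1.4800e+05 ⇒ Q<K, forward
Step 1:
                  L         E         M         C
  init       0.1835    0.1337     6.486      4.25
  Δ         -0.1299    0.1299    0.1299    0.0433
  eq        0.05359    0.2636     6.616     4.293
  solve Keq expr → x = 0.0433; check Q = 1.4800e+05
Then change container volume by factor 2 (V_new/V_old).
Step 2:
                  L         E         M         C
  init      0.02679    0.1318     3.308     2.147
  Δ         -0.0149    0.0149    0.0149  0.004966
  eq         0.0119    0.1467     3.323     2.152
  solve Keq expr → x = 0.004966; check Q = 1.4800e+05

Q₀ = 448.5; Q < K (proceeds forward)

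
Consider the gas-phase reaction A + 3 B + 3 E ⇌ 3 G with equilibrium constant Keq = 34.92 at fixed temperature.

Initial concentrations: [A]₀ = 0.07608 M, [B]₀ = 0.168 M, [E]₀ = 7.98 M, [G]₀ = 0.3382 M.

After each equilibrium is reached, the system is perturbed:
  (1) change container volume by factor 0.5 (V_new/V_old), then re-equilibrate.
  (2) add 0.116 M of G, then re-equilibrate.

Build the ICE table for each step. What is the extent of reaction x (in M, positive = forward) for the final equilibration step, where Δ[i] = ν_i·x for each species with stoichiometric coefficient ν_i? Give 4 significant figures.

x = -0.001696 M

Q₀ = 0.211 vs Keq = 34.92 ⇒ Q<K, forward
Step 1:
                  A         B         E         G
  init      0.07608     0.168      7.98    0.3382
  Δ        -0.03845   -0.1153   -0.1153    0.1153
  eq        0.03763   0.05265     7.865    0.4535
  solve Keq expr → x = 0.03845; check Q = 34.92
Then change container volume by factor 0.5 (V_new/V_old).
Step 2:
                  A         B         E         G
  init      0.07526    0.1053     15.73    0.9071
  Δ        -0.01876  -0.05629  -0.05629   0.05629
  eq         0.0565   0.04901     15.67    0.9634
  solve Keq expr → x = 0.01876; check Q = 34.92
Then add 0.116 M of G.
Step 3:
                  A         B         E         G
  init       0.0565   0.04901     15.67     1.079
  Δ        0.001696  0.005089  0.005089 -0.005089
  eq        0.05819    0.0541     15.68     1.074
  solve Keq expr → x = -0.001696; check Q = 34.92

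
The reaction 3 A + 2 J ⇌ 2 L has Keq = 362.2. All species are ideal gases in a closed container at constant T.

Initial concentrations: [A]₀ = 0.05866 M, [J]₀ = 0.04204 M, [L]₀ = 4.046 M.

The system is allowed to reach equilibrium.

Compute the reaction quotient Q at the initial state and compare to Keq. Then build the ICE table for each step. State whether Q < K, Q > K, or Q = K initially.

Q₀ = 4.5888e+07; Q > K (proceeds reverse)

Q₀ = 4.5888e+07 vs Keq = 362.2 ⇒ Q>K, reverse
Step 1:
                    A           J           L
  Initial     0.05866     0.04204       4.046
  Change       0.5491      0.3661     -0.3661
  Equil        0.6078      0.4081        3.68
  solve Keq expr → x = -0.183; check Q = 362.2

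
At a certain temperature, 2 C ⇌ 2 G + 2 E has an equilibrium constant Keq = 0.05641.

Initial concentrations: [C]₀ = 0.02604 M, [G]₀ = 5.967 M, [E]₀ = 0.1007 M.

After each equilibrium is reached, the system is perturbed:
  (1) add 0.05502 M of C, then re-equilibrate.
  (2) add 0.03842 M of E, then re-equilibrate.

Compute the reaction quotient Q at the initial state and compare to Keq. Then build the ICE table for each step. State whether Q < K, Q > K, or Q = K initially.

Q₀ = 532.5 vs Keq = 0.05641 ⇒ Q>K, reverse
Step 1:
                    C           G           E
  Initial     0.02604       5.967      0.1007
  Change      0.09577    -0.09577    -0.09577
  Equil        0.1218       5.871    0.004928
  solve Keq expr → x = -0.04789; check Q = 0.05641
Then add 0.05502 M of C.
Step 2:
                    C           G           E
  Initial      0.1768       5.871    0.004928
  Change    -0.002137    0.002137    0.002137
  Equil        0.1747       5.873    0.007064
  solve Keq expr → x = 0.001068; check Q = 0.05641
Then add 0.03842 M of E.
Step 3:
                    C           G           E
  Initial      0.1747       5.873     0.04548
  Change      0.03687    -0.03687    -0.03687
  Equil        0.2116       5.836     0.00861
  solve Keq expr → x = -0.01844; check Q = 0.05641

Q₀ = 532.5; Q > K (proceeds reverse)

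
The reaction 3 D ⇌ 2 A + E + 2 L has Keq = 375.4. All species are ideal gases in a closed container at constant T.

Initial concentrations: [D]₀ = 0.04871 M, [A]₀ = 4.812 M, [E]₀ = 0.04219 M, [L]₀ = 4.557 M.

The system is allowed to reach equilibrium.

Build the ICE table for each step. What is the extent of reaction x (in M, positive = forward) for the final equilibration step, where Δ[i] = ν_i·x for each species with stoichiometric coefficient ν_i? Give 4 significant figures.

x = -0.0385 M

Q₀ = 1.7554e+05 vs Keq = 375.4 ⇒ Q>K, reverse
Step 1:
                  D         A         E         L
  I         0.04871     4.812   0.04219     4.557
  C          0.1155  -0.07699   -0.0385  -0.07699
  E          0.1642     4.735  0.003693      4.48
  solve Keq expr → x = -0.0385; check Q = 375.4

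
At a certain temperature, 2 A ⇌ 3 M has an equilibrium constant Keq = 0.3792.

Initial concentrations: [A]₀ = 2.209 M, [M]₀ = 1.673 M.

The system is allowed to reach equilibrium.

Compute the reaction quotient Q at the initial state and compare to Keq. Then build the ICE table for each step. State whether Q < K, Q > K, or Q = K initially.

Q₀ = 0.9596; Q > K (proceeds reverse)

Q₀ = 0.9596 vs Keq = 0.3792 ⇒ Q>K, reverse
Step 1:
                    A           M
  I             2.209       1.673
  C            0.2389     -0.3583
  E             2.448       1.315
  solve Keq expr → x = -0.1194; check Q = 0.3792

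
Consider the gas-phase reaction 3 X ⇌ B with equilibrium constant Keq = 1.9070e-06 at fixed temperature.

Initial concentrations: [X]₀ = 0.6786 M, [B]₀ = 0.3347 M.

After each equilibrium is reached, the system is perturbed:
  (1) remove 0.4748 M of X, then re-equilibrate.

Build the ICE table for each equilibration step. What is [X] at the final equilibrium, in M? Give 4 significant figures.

Q₀ = 1.071 vs Keq = 1.9070e-06 ⇒ Q>K, reverse
Step 1:
                    X           B
  Initial      0.6786      0.3347
  Change        1.004     -0.3347
  Equil         1.683  9.0855e-06
  solve Keq expr → x = -0.3347; check Q = 1.9070e-06
Then remove 0.4748 M of X.
Step 2:
                    X           B
  Initial       1.208  9.0855e-06
  Change   1.7174e-05 -5.7248e-06
  Equil         1.208  3.3607e-06
  solve Keq expr → x = -5.7248e-06; check Q = 1.9070e-06

[X]_eq = 1.208 M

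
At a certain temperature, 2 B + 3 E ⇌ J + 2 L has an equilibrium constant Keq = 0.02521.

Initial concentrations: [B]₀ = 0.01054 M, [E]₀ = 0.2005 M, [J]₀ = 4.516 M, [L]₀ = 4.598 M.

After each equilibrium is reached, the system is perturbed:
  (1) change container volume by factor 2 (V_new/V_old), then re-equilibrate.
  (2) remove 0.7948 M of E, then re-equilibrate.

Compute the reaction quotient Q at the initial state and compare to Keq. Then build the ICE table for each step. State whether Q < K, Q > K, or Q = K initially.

Q₀ = 1.0663e+08; Q > K (proceeds reverse)

Q₀ = 1.0663e+08 vs Keq = 0.02521 ⇒ Q>K, reverse
Step 1:
                  B         E         J         L
  init      0.01054    0.2005     4.516     4.598
  Δ           2.627      3.94    -1.313    -2.627
  eq          2.637     4.141     3.203     1.971
  solve Keq expr → x = -1.313; check Q = 0.02521
Then change container volume by factor 2 (V_new/V_old).
Step 2:
                  B         E         J         L
  init        1.319      2.07     1.601    0.9857
  Δ          0.2294    0.3441   -0.1147   -0.2294
  eq          1.548     2.414     1.487    0.7563
  solve Keq expr → x = -0.1147; check Q = 0.02521
Then remove 0.7948 M of E.
Step 3:
                  B         E         J         L
  init        1.548      1.62     1.487    0.7563
  Δ          0.1676    0.2515  -0.08382   -0.1676
  eq          1.716     1.871     1.403    0.5886
  solve Keq expr → x = -0.08382; check Q = 0.02521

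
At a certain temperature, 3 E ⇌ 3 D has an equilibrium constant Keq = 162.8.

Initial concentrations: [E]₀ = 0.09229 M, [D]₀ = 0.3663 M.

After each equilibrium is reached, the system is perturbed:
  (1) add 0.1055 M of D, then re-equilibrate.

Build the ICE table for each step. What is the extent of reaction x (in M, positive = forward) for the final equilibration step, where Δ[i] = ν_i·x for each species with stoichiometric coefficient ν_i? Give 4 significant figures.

Q₀ = 62.52 vs Keq = 162.8 ⇒ Q<K, forward
Step 1:
                  E         D
  Initial   0.09229    0.3663
  Change    -0.0213    0.0213
  Equil     0.07099    0.3876
  solve Keq expr → x = 0.007101; check Q = 162.8
Then add 0.1055 M of D.
Step 2:
                  E         D
  Initial   0.07099    0.4931
  Change    0.01633  -0.01633
  Equil     0.08732    0.4768
  solve Keq expr → x = -0.005443; check Q = 162.8

x = -0.005443 M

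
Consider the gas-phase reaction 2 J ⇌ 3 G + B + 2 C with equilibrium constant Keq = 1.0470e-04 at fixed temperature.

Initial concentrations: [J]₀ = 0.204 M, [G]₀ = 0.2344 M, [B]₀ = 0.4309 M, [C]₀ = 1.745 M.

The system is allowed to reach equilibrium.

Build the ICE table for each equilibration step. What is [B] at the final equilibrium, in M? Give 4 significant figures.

[B]_eq = 0.3607 M

Q₀ = 0.4061 vs Keq = 1.0470e-04 ⇒ Q>K, reverse
Step 1:
                    J           G           B           C
  Initial       0.204      0.2344      0.4309       1.745
  Change       0.1404     -0.2107    -0.07022     -0.1404
  Equil        0.3444     0.02374      0.3607       1.605
  solve Keq expr → x = -0.07022; check Q = 1.0470e-04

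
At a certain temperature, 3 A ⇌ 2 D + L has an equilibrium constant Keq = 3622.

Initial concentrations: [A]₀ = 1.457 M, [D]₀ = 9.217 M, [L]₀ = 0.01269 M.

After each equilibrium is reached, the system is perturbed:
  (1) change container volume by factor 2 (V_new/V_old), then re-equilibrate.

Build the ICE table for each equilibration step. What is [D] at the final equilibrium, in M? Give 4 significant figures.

[D]_eq = 5.018 M

Q₀ = 0.3485 vs Keq = 3622 ⇒ Q<K, forward
Step 1:
                    A           D           L
  init          1.457       9.217     0.01269
  Δ             -1.23      0.8198      0.4099
  eq           0.2274       10.04      0.4226
  solve Keq expr → x = 0.4099; check Q = 3622
Then change container volume by factor 2 (V_new/V_old).
Step 2:
                    A           D           L
  init         0.1137       5.018      0.2113
  Δ                 0           0           0
  eq           0.1137       5.018      0.2113
  solve Keq expr → x = 0; check Q = 3622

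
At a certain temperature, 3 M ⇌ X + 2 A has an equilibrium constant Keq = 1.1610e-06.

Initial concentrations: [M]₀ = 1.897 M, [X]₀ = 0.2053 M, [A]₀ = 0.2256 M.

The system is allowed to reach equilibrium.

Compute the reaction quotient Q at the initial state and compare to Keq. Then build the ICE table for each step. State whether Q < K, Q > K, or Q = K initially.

Q₀ = 0.001531 vs Keq = 1.1610e-06 ⇒ Q>K, reverse
Step 1:
                  M         X         A
  init        1.897    0.2053    0.2256
  Δ          0.3214   -0.1071   -0.2142
  eq          2.218   0.09818   0.01136
  solve Keq expr → x = -0.1071; check Q = 1.1610e-06

Q₀ = 0.001531; Q > K (proceeds reverse)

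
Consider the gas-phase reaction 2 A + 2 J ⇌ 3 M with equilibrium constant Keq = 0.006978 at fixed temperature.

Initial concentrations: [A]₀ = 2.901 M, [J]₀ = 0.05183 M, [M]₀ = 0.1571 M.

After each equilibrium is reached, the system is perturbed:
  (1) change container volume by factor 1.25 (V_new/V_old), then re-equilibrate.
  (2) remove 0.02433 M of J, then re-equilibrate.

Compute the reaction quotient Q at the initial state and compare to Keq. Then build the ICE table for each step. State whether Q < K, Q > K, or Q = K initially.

Q₀ = 0.1715 vs Keq = 0.006978 ⇒ Q>K, reverse
Step 1:
                    A           J           M
  init          2.901     0.05183      0.1571
  Δ           0.04826     0.04826    -0.07238
  eq            2.949      0.1001     0.08472
  solve Keq expr → x = -0.02413; check Q = 0.006978
Then change container volume by factor 1.25 (V_new/V_old).
Step 2:
                    A           J           M
  init          2.359     0.08007     0.06777
  Δ          0.002382    0.002382   -0.003573
  eq            2.362     0.08245      0.0642
  solve Keq expr → x = -0.001191; check Q = 0.006978
Then remove 0.02433 M of J.
Step 3:
                    A           J           M
  init          2.362     0.05812      0.0642
  Δ          0.006392    0.006392   -0.009588
  eq            2.368     0.06451     0.05461
  solve Keq expr → x = -0.003196; check Q = 0.006978

Q₀ = 0.1715; Q > K (proceeds reverse)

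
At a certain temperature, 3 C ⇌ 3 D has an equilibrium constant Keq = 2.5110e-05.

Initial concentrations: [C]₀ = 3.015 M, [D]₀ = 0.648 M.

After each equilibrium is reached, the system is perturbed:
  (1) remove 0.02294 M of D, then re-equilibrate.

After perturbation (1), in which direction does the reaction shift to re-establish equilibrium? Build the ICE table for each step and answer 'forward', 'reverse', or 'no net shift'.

Direction: forward

Q₀ = 0.009928 vs Keq = 2.5110e-05 ⇒ Q>K, reverse
Step 1:
                   C          D
  init         3.015      0.648
  Δ           0.5438    -0.5438
  eq           3.559     0.1042
  solve Keq expr → x = -0.1813; check Q = 2.5110e-05
Then remove 0.02294 M of D.
Step 2:
                   C          D
  init         3.559    0.08127
  Δ         -0.02229    0.02229
  eq           3.537     0.1036
  solve Keq expr → x = 0.007429; check Q = 2.5110e-05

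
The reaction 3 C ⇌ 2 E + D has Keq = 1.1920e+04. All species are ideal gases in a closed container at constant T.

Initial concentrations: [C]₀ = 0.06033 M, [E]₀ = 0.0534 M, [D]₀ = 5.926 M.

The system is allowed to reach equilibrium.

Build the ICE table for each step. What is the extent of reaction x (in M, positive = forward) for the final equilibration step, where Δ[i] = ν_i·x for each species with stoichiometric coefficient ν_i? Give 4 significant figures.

x = 0.01506 M

Q₀ = 76.96 vs Keq = 1.1920e+04 ⇒ Q<K, forward
Step 1:
                    C           E           D
  init        0.06033      0.0534       5.926
  Δ          -0.04518     0.03012     0.01506
  eq          0.01515     0.08352       5.941
  solve Keq expr → x = 0.01506; check Q = 1.1920e+04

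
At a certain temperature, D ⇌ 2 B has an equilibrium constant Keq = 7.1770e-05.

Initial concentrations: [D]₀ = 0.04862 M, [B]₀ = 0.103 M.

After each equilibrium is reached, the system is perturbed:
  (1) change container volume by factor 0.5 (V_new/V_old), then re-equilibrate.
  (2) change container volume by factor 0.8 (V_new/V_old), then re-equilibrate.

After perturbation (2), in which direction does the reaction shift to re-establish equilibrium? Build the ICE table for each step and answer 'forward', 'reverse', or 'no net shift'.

Direction: reverse

Q₀ = 0.2182 vs Keq = 7.1770e-05 ⇒ Q>K, reverse
Step 1:
                    D           B
  I           0.04862       0.103
  C           0.05017     -0.1003
  E           0.09879    0.002663
  solve Keq expr → x = -0.05017; check Q = 7.1770e-05
Then change container volume by factor 0.5 (V_new/V_old).
Step 2:
                    D           B
  I            0.1976    0.005325
  C        7.7620e-04   -0.001552
  E            0.1984    0.003773
  solve Keq expr → x = -7.7620e-04; check Q = 7.1770e-05
Then change container volume by factor 0.8 (V_new/V_old).
Step 3:
                    D           B
  I            0.2479    0.004716
  C        2.4790e-04 -4.9580e-04
  E            0.2482     0.00422
  solve Keq expr → x = -2.4790e-04; check Q = 7.1770e-05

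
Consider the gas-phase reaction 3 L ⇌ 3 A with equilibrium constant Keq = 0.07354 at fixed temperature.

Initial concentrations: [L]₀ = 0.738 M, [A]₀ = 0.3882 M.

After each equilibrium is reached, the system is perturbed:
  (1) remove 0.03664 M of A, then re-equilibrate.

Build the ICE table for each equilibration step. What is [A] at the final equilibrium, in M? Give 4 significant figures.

Q₀ = 0.1455 vs Keq = 0.07354 ⇒ Q>K, reverse
Step 1:
                   L          A
  Initial      0.738     0.3882
  Change     0.05568   -0.05568
  Equil       0.7937     0.3325
  solve Keq expr → x = -0.01856; check Q = 0.07354
Then remove 0.03664 M of A.
Step 2:
                   L          A
  Initial     0.7937     0.2959
  Change    -0.02582    0.02582
  Equil       0.7679     0.3217
  solve Keq expr → x = 0.008607; check Q = 0.07354

[A]_eq = 0.3217 M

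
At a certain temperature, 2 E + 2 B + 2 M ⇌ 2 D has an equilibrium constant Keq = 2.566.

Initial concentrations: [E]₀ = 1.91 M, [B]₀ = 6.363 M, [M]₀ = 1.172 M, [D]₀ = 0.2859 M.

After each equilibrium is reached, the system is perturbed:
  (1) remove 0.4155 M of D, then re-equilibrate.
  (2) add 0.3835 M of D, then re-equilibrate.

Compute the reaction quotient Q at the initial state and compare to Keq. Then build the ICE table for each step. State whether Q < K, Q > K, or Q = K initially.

Q₀ = 4.0289e-04 vs Keq = 2.566 ⇒ Q<K, forward
Step 1:
                    E           B           M           D
  init           1.91       6.363       1.172      0.2859
  Δ            -1.006      -1.006      -1.006       1.006
  eq           0.9044       5.357      0.1664       1.292
  solve Keq expr → x = 0.5028; check Q = 2.566
Then remove 0.4155 M of D.
Step 2:
                    E           B           M           D
  init         0.9044       5.357      0.1664       0.876
  Δ          -0.04153    -0.04153    -0.04153     0.04153
  eq           0.8629       5.316      0.1249      0.9175
  solve Keq expr → x = 0.02076; check Q = 2.566
Then add 0.3835 M of D.
Step 3:
                    E           B           M           D
  init         0.8629       5.316      0.1249       1.301
  Δ           0.03845     0.03845     0.03845    -0.03845
  eq           0.9013       5.354      0.1633       1.263
  solve Keq expr → x = -0.01922; check Q = 2.566

Q₀ = 4.0289e-04; Q < K (proceeds forward)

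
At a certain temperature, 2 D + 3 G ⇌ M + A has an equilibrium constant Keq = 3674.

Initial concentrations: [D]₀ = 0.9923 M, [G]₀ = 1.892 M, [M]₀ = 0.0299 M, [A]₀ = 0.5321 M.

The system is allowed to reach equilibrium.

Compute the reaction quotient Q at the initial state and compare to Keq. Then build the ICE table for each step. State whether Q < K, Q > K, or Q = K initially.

Q₀ = 0.002386 vs Keq = 3674 ⇒ Q<K, forward
Step 1:
                   D          G          M          A
  I           0.9923      1.892     0.0299     0.5321
  C          -0.9545     -1.432     0.4772     0.4772
  E           0.0378     0.4603     0.5071      1.009
  solve Keq expr → x = 0.4772; check Q = 3674

Q₀ = 0.002386; Q < K (proceeds forward)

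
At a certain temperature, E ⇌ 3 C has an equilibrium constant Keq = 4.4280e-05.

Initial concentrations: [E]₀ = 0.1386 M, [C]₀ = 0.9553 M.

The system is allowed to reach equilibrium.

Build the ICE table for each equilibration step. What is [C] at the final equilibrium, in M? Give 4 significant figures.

[C]_eq = 0.02707 M

Q₀ = 6.29 vs Keq = 4.4280e-05 ⇒ Q>K, reverse
Step 1:
                   E          C
  Initial     0.1386     0.9553
  Change      0.3094    -0.9282
  Equil        0.448    0.02707
  solve Keq expr → x = -0.3094; check Q = 4.4280e-05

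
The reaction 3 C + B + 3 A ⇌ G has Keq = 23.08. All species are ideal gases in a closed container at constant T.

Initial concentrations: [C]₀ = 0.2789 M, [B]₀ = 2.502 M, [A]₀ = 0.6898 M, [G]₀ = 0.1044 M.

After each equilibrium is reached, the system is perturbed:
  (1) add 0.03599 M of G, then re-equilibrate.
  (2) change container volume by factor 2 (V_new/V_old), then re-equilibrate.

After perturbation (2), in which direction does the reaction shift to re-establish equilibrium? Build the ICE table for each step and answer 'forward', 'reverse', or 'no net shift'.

Q₀ = 5.86 vs Keq = 23.08 ⇒ Q<K, forward
Step 1:
                   C          B          A          G
  init        0.2789      2.502     0.6898     0.1044
  Δ         -0.06871    -0.0229   -0.06871     0.0229
  eq          0.2102      2.479     0.6211     0.1273
  solve Keq expr → x = 0.0229; check Q = 23.08
Then add 0.03599 M of G.
Step 2:
                   C          B          A          G
  init        0.2102      2.479     0.6211     0.1633
  Δ          0.01193   0.003977    0.01193  -0.003977
  eq          0.2221      2.483      0.633     0.1593
  solve Keq expr → x = -0.003977; check Q = 23.08
Then change container volume by factor 2 (V_new/V_old).
Step 3:
                   C          B          A          G
  init        0.1111      1.242     0.3165    0.07966
  Δ           0.1294    0.04312     0.1294   -0.04312
  eq          0.2404      1.285     0.4459    0.03653
  solve Keq expr → x = -0.04312; check Q = 23.08

Direction: reverse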